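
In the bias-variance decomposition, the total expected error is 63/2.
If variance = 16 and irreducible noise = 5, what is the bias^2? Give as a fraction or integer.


Total error = bias^2 + variance + irreducible noise. So bias^2 = 63/2 - 16 - 5 = 21/2.

21/2


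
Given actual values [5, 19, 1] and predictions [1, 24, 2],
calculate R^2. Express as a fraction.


Mean(y) = 25/3. SS_res = 42. SS_tot = 536/3. R^2 = 1 - 42/(536/3) = 205/268.

205/268


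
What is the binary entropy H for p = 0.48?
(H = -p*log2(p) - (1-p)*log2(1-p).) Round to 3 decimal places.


H = -0.48*log2(0.48) - 0.52*log2(0.52) = 0.999.

0.999


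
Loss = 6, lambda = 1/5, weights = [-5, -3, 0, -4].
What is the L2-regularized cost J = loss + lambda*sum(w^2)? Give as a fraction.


L2 sq norm = sum(w^2) = 50. J = 6 + 1/5 * 50 = 16.

16


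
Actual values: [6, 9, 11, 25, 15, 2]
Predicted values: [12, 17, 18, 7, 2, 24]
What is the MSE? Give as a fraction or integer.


MSE = (1/6) * ((6-12)^2=36 + (9-17)^2=64 + (11-18)^2=49 + (25-7)^2=324 + (15-2)^2=169 + (2-24)^2=484). Sum = 1126. MSE = 563/3.

563/3


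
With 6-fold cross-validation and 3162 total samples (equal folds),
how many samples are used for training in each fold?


Each validation fold has 3162/6 = 527 samples. Training set = 3162 - 527 = 2635.

2635


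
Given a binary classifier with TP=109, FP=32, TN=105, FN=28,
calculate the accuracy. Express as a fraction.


Accuracy = (TP + TN) / (TP + TN + FP + FN) = (109 + 105) / 274 = 107/137.

107/137


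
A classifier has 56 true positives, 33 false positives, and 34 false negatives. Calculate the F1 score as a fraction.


Precision = 56/89 = 56/89. Recall = 56/90 = 28/45. F1 = 2*P*R/(P+R) = 112/179.

112/179


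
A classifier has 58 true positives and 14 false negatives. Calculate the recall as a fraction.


Recall = TP / (TP + FN) = 58 / 72 = 29/36.

29/36


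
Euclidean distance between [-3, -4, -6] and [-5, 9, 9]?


d = sqrt(sum of squared differences). (-3--5)^2=4, (-4-9)^2=169, (-6-9)^2=225. Sum = 398.

sqrt(398)


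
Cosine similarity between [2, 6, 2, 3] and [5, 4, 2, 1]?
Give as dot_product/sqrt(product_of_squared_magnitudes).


dot = 41. |a|^2 = 53, |b|^2 = 46. cos = 41/sqrt(2438).

41/sqrt(2438)


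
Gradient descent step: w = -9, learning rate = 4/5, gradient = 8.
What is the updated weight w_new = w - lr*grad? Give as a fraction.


w_new = -9 - 4/5 * 8 = -9 - 32/5 = -77/5.

-77/5


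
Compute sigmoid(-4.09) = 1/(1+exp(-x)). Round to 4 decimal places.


sigma(-4.09) = 1/(1+e^(4.09)) = 1/(1+59.739892) = 1/60.739892 = 0.0165.

0.0165


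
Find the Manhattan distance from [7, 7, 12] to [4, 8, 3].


d = sum of absolute differences: |7-4|=3 + |7-8|=1 + |12-3|=9 = 13.

13


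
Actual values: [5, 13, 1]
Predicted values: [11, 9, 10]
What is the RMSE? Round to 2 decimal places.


MSE = 44.3333. RMSE = sqrt(44.3333) = 6.66.

6.66


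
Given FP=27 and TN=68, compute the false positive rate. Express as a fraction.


FPR = FP / (FP + TN) = 27 / 95 = 27/95.

27/95


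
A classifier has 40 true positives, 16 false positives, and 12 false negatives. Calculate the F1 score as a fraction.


Precision = 40/56 = 5/7. Recall = 40/52 = 10/13. F1 = 2*P*R/(P+R) = 20/27.

20/27


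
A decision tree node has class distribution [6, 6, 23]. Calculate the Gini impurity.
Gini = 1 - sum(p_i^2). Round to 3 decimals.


Total = 35. Proportions: 6/35, 6/35, 23/35. sum(p_i^2) = 0.4906. Gini = 1 - 0.4906 = 0.5094, which rounds to 0.509.

0.509


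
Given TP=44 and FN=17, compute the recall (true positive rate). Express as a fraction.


Recall = TP / (TP + FN) = 44 / 61 = 44/61.

44/61


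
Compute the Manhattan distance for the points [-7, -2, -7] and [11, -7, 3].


d = sum of absolute differences: |-7-11|=18 + |-2--7|=5 + |-7-3|=10 = 33.

33


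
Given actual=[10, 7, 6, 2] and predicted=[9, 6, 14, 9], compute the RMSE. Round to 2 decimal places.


MSE = 28.7500. RMSE = sqrt(28.7500) = 5.36.

5.36


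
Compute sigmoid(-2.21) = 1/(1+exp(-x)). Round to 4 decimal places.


sigma(-2.21) = 1/(1+e^(2.21)) = 1/(1+9.115716) = 1/10.115716 = 0.0989.

0.0989


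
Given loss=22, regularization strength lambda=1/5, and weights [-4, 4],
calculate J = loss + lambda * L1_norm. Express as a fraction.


L1 norm = sum(|w|) = 8. J = 22 + 1/5 * 8 = 118/5.

118/5


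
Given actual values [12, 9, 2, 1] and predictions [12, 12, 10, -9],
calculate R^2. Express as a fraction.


Mean(y) = 6. SS_res = 173. SS_tot = 86. R^2 = 1 - 173/(86) = -87/86.

-87/86


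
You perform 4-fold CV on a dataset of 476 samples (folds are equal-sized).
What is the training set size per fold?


Each validation fold has 476/4 = 119 samples. Training set = 476 - 119 = 357.

357


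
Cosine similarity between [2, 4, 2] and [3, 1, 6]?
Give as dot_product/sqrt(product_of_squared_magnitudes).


dot = 22. |a|^2 = 24, |b|^2 = 46. cos = 22/sqrt(1104).

22/sqrt(1104)


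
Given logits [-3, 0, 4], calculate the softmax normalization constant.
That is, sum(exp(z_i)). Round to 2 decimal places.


Denom = e^-3=0.0498 + e^0=1.0000 + e^4=54.5982. Sum = 55.6480, which rounds to 55.65.

55.65


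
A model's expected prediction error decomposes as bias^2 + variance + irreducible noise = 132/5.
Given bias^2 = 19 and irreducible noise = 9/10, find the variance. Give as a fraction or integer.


Total error = bias^2 + variance + irreducible noise. So variance = 132/5 - 19 - 9/10 = 13/2.

13/2


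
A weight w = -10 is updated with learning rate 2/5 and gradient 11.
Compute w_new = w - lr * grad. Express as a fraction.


w_new = -10 - 2/5 * 11 = -10 - 22/5 = -72/5.

-72/5


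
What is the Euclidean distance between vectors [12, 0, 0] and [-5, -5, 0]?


d = sqrt(sum of squared differences). (12--5)^2=289, (0--5)^2=25, (0-0)^2=0. Sum = 314.

sqrt(314)


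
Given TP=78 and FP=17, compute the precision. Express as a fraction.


Precision = TP / (TP + FP) = 78 / 95 = 78/95.

78/95


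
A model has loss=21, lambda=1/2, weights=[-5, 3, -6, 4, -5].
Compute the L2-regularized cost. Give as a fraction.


L2 sq norm = sum(w^2) = 111. J = 21 + 1/2 * 111 = 153/2.

153/2


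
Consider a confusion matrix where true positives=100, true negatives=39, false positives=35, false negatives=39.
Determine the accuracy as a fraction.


Accuracy = (TP + TN) / (TP + TN + FP + FN) = (100 + 39) / 213 = 139/213.

139/213


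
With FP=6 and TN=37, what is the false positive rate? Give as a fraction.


FPR = FP / (FP + TN) = 6 / 43 = 6/43.

6/43


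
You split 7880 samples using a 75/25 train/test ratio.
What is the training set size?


Test set = 7880 * 25% = 1970. Training set = 7880 - 1970 = 5910.

5910


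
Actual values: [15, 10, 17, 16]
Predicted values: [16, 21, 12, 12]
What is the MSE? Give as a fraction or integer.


MSE = (1/4) * ((15-16)^2=1 + (10-21)^2=121 + (17-12)^2=25 + (16-12)^2=16). Sum = 163. MSE = 163/4.

163/4


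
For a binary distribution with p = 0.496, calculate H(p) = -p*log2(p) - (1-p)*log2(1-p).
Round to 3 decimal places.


H = -0.496*log2(0.496) - 0.504*log2(0.504) = 1.000.

1.000


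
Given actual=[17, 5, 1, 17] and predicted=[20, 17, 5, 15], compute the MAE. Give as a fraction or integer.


MAE = (1/4) * (|17-20|=3 + |5-17|=12 + |1-5|=4 + |17-15|=2). Sum = 21. MAE = 21/4.

21/4


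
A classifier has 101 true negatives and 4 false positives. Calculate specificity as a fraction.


Specificity = TN / (TN + FP) = 101 / 105 = 101/105.

101/105


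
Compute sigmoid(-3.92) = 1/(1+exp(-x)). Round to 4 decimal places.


sigma(-3.92) = 1/(1+e^(3.92)) = 1/(1+50.400445) = 1/51.400445 = 0.0195.

0.0195


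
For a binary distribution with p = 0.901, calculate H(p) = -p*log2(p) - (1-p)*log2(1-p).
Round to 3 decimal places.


H = -0.901*log2(0.901) - 0.099*log2(0.099) = 0.466.

0.466


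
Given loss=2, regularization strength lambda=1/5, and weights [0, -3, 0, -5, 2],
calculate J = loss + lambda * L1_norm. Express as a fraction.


L1 norm = sum(|w|) = 10. J = 2 + 1/5 * 10 = 4.

4


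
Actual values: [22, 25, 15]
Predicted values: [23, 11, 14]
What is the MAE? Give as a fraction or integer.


MAE = (1/3) * (|22-23|=1 + |25-11|=14 + |15-14|=1). Sum = 16. MAE = 16/3.

16/3


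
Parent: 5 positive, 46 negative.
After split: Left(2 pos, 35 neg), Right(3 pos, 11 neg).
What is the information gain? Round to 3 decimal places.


H(parent) = 0.4627. H(left) = 0.3034, H(right) = 0.7496. Weighted = (37/51)*0.3034 + (14/51)*0.7496 = 0.4259. IG = 0.4627 - 0.4259 = 0.0368, which rounds to 0.037.

0.037


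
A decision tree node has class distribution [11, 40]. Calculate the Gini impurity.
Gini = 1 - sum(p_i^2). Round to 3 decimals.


Total = 51. Proportions: 11/51, 40/51. sum(p_i^2) = 0.6617. Gini = 1 - 0.6617 = 0.3383, which rounds to 0.338.

0.338


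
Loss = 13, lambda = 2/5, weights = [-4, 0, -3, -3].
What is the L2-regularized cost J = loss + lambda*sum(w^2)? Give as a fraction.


L2 sq norm = sum(w^2) = 34. J = 13 + 2/5 * 34 = 133/5.

133/5


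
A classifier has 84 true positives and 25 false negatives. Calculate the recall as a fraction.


Recall = TP / (TP + FN) = 84 / 109 = 84/109.

84/109


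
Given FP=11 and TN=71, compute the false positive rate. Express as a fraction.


FPR = FP / (FP + TN) = 11 / 82 = 11/82.

11/82


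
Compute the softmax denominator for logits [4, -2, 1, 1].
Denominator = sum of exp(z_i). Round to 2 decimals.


Denom = e^4=54.5982 + e^-2=0.1353 + e^1=2.7183 + e^1=2.7183. Sum = 60.1701, which rounds to 60.17.

60.17


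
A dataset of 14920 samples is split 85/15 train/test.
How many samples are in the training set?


Test set = 14920 * 15% = 2238. Training set = 14920 - 2238 = 12682.

12682


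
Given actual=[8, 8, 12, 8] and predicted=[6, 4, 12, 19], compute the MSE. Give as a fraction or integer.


MSE = (1/4) * ((8-6)^2=4 + (8-4)^2=16 + (12-12)^2=0 + (8-19)^2=121). Sum = 141. MSE = 141/4.

141/4


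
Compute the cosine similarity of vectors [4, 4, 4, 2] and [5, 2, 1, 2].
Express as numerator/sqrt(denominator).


dot = 36. |a|^2 = 52, |b|^2 = 34. cos = 36/sqrt(1768).

36/sqrt(1768)


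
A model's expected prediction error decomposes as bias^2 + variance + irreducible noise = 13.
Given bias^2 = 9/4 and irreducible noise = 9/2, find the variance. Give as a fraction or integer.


Total error = bias^2 + variance + irreducible noise. So variance = 13 - 9/4 - 9/2 = 25/4.

25/4


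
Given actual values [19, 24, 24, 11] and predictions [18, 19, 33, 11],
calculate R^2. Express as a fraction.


Mean(y) = 39/2. SS_res = 107. SS_tot = 113. R^2 = 1 - 107/(113) = 6/113.

6/113


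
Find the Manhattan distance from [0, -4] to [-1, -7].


d = sum of absolute differences: |0--1|=1 + |-4--7|=3 = 4.

4


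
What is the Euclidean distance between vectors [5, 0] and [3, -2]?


d = sqrt(sum of squared differences). (5-3)^2=4, (0--2)^2=4. Sum = 8.

sqrt(8)


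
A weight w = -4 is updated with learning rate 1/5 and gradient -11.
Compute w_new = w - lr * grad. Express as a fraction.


w_new = -4 - 1/5 * -11 = -4 - -11/5 = -9/5.

-9/5


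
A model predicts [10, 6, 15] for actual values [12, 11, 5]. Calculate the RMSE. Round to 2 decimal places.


MSE = 43.0000. RMSE = sqrt(43.0000) = 6.56.

6.56


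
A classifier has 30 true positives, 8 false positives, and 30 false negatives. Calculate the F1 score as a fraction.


Precision = 30/38 = 15/19. Recall = 30/60 = 1/2. F1 = 2*P*R/(P+R) = 30/49.

30/49


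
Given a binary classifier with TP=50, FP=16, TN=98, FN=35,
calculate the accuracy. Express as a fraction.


Accuracy = (TP + TN) / (TP + TN + FP + FN) = (50 + 98) / 199 = 148/199.

148/199


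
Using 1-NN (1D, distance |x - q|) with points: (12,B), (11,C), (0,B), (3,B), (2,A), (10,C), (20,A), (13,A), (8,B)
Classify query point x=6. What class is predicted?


Distances: |12-6|=6, |11-6|=5, |0-6|=6, |3-6|=3, |2-6|=4, |10-6|=4, |20-6|=14, |13-6|=7, |8-6|=2. 1 nearest: (8,B). Counts: {'B': 1}. Majority class: B.

B


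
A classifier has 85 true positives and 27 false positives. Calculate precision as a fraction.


Precision = TP / (TP + FP) = 85 / 112 = 85/112.

85/112


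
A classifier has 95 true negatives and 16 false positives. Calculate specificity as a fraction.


Specificity = TN / (TN + FP) = 95 / 111 = 95/111.

95/111


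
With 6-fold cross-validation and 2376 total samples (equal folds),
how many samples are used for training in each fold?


Each validation fold has 2376/6 = 396 samples. Training set = 2376 - 396 = 1980.

1980


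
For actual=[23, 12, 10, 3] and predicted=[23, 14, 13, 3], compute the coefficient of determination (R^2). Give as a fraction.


Mean(y) = 12. SS_res = 13. SS_tot = 206. R^2 = 1 - 13/(206) = 193/206.

193/206


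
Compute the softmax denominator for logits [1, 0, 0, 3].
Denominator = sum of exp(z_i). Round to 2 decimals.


Denom = e^1=2.7183 + e^0=1.0000 + e^0=1.0000 + e^3=20.0855. Sum = 24.8038, which rounds to 24.80.

24.80


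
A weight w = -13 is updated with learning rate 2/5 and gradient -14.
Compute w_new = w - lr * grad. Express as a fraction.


w_new = -13 - 2/5 * -14 = -13 - -28/5 = -37/5.

-37/5


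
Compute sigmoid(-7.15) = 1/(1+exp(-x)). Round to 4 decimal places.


sigma(-7.15) = 1/(1+e^(7.15)) = 1/(1+1274.105955) = 1/1275.105955 = 0.0008.

0.0008


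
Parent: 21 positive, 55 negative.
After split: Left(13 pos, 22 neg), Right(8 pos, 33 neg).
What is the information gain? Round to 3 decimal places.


H(parent) = 0.8504. H(left) = 0.9518, H(right) = 0.7121. Weighted = (35/76)*0.9518 + (41/76)*0.7121 = 0.8225. IG = 0.8504 - 0.8225 = 0.0279, which rounds to 0.028.

0.028


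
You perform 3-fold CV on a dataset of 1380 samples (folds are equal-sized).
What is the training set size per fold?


Each validation fold has 1380/3 = 460 samples. Training set = 1380 - 460 = 920.

920


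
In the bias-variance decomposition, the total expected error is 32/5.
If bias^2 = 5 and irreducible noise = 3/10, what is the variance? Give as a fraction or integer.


Total error = bias^2 + variance + irreducible noise. So variance = 32/5 - 5 - 3/10 = 11/10.

11/10


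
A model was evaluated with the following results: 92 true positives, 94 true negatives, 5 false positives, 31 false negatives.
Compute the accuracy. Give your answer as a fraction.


Accuracy = (TP + TN) / (TP + TN + FP + FN) = (92 + 94) / 222 = 31/37.

31/37


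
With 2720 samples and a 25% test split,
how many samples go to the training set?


Test set = 2720 * 25% = 680. Training set = 2720 - 680 = 2040.

2040


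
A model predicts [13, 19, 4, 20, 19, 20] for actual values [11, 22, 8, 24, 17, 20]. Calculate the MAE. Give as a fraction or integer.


MAE = (1/6) * (|11-13|=2 + |22-19|=3 + |8-4|=4 + |24-20|=4 + |17-19|=2 + |20-20|=0). Sum = 15. MAE = 5/2.

5/2


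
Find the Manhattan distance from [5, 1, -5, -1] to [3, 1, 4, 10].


d = sum of absolute differences: |5-3|=2 + |1-1|=0 + |-5-4|=9 + |-1-10|=11 = 22.

22


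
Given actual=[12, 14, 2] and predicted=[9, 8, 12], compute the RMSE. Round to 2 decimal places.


MSE = 48.3333. RMSE = sqrt(48.3333) = 6.95.

6.95


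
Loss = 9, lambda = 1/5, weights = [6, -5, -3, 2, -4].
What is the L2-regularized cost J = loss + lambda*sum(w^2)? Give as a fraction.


L2 sq norm = sum(w^2) = 90. J = 9 + 1/5 * 90 = 27.

27


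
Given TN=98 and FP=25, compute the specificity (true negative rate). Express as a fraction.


Specificity = TN / (TN + FP) = 98 / 123 = 98/123.

98/123


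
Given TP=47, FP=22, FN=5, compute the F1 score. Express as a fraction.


Precision = 47/69 = 47/69. Recall = 47/52 = 47/52. F1 = 2*P*R/(P+R) = 94/121.

94/121


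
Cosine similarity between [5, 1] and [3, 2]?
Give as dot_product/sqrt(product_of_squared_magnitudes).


dot = 17. |a|^2 = 26, |b|^2 = 13. cos = 17/sqrt(338).

17/sqrt(338)


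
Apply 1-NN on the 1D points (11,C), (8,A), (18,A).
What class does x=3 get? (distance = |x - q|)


Distances: |11-3|=8, |8-3|=5, |18-3|=15. 1 nearest: (8,A). Counts: {'A': 1}. Majority class: A.

A


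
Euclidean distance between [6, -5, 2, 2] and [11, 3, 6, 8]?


d = sqrt(sum of squared differences). (6-11)^2=25, (-5-3)^2=64, (2-6)^2=16, (2-8)^2=36. Sum = 141.

sqrt(141)


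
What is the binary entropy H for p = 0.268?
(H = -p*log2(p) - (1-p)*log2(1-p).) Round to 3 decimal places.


H = -0.268*log2(0.268) - 0.732*log2(0.732) = 0.839.

0.839


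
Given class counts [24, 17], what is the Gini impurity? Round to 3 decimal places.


Total = 41. Proportions: 24/41, 17/41. sum(p_i^2) = 0.5146. Gini = 1 - 0.5146 = 0.4854, which rounds to 0.485.

0.485


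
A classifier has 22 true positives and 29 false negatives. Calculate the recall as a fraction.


Recall = TP / (TP + FN) = 22 / 51 = 22/51.

22/51


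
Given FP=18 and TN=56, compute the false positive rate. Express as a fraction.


FPR = FP / (FP + TN) = 18 / 74 = 9/37.

9/37


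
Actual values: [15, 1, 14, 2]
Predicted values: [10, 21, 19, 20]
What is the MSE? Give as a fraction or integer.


MSE = (1/4) * ((15-10)^2=25 + (1-21)^2=400 + (14-19)^2=25 + (2-20)^2=324). Sum = 774. MSE = 387/2.

387/2


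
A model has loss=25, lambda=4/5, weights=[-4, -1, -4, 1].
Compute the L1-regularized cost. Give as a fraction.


L1 norm = sum(|w|) = 10. J = 25 + 4/5 * 10 = 33.

33


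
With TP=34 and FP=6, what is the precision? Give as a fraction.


Precision = TP / (TP + FP) = 34 / 40 = 17/20.

17/20


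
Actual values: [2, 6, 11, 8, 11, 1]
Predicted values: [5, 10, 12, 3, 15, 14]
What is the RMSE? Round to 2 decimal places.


MSE = 39.3333. RMSE = sqrt(39.3333) = 6.27.

6.27


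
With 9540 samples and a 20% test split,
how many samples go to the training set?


Test set = 9540 * 20% = 1908. Training set = 9540 - 1908 = 7632.

7632


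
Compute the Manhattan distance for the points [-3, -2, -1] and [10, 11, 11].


d = sum of absolute differences: |-3-10|=13 + |-2-11|=13 + |-1-11|=12 = 38.

38


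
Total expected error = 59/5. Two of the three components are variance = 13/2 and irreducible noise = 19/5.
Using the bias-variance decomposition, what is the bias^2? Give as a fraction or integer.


Total error = bias^2 + variance + irreducible noise. So bias^2 = 59/5 - 13/2 - 19/5 = 3/2.

3/2


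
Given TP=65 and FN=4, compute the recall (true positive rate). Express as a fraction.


Recall = TP / (TP + FN) = 65 / 69 = 65/69.

65/69


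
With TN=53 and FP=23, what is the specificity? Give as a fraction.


Specificity = TN / (TN + FP) = 53 / 76 = 53/76.

53/76


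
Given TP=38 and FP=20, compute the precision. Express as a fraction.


Precision = TP / (TP + FP) = 38 / 58 = 19/29.

19/29


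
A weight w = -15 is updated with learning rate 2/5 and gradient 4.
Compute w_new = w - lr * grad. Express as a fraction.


w_new = -15 - 2/5 * 4 = -15 - 8/5 = -83/5.

-83/5


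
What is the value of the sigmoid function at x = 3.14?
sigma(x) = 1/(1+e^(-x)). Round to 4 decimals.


sigma(3.14) = 1/(1+e^(-3.14)) = 1/(1+0.043283) = 1/1.043283 = 0.9585.

0.9585


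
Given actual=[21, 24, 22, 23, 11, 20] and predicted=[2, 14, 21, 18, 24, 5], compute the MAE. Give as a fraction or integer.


MAE = (1/6) * (|21-2|=19 + |24-14|=10 + |22-21|=1 + |23-18|=5 + |11-24|=13 + |20-5|=15). Sum = 63. MAE = 21/2.

21/2


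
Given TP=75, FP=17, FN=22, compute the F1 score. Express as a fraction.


Precision = 75/92 = 75/92. Recall = 75/97 = 75/97. F1 = 2*P*R/(P+R) = 50/63.

50/63


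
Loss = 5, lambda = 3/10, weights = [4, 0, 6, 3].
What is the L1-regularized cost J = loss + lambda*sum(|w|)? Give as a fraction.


L1 norm = sum(|w|) = 13. J = 5 + 3/10 * 13 = 89/10.

89/10


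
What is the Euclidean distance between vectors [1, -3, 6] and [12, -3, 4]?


d = sqrt(sum of squared differences). (1-12)^2=121, (-3--3)^2=0, (6-4)^2=4. Sum = 125.

sqrt(125)


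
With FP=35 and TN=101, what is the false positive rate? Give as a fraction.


FPR = FP / (FP + TN) = 35 / 136 = 35/136.

35/136


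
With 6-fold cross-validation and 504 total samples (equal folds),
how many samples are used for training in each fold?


Each validation fold has 504/6 = 84 samples. Training set = 504 - 84 = 420.

420


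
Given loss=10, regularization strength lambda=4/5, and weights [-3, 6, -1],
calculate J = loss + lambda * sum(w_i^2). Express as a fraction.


L2 sq norm = sum(w^2) = 46. J = 10 + 4/5 * 46 = 234/5.

234/5


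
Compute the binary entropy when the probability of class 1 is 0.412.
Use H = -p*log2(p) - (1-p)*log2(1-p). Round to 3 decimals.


H = -0.412*log2(0.412) - 0.588*log2(0.588) = 0.978.

0.978


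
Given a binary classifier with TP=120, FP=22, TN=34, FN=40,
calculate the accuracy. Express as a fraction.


Accuracy = (TP + TN) / (TP + TN + FP + FN) = (120 + 34) / 216 = 77/108.

77/108


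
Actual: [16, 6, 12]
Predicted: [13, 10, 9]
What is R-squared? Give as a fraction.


Mean(y) = 34/3. SS_res = 34. SS_tot = 152/3. R^2 = 1 - 34/(152/3) = 25/76.

25/76


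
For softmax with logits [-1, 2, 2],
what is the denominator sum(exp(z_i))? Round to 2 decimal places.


Denom = e^-1=0.3679 + e^2=7.3891 + e^2=7.3891. Sum = 15.1461, which rounds to 15.15.

15.15


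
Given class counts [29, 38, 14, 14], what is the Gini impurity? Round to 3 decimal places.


Total = 95. Proportions: 29/95, 38/95, 14/95, 14/95. sum(p_i^2) = 0.2966. Gini = 1 - 0.2966 = 0.7034, which rounds to 0.703.

0.703


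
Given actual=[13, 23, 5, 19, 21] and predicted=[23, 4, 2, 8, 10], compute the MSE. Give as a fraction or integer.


MSE = (1/5) * ((13-23)^2=100 + (23-4)^2=361 + (5-2)^2=9 + (19-8)^2=121 + (21-10)^2=121). Sum = 712. MSE = 712/5.

712/5


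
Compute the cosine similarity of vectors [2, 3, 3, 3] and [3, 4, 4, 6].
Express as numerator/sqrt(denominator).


dot = 48. |a|^2 = 31, |b|^2 = 77. cos = 48/sqrt(2387).

48/sqrt(2387)


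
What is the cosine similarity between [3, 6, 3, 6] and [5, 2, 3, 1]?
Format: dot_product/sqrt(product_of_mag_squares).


dot = 42. |a|^2 = 90, |b|^2 = 39. cos = 42/sqrt(3510).

42/sqrt(3510)


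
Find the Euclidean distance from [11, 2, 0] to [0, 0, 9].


d = sqrt(sum of squared differences). (11-0)^2=121, (2-0)^2=4, (0-9)^2=81. Sum = 206.

sqrt(206)


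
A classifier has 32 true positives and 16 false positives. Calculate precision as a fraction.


Precision = TP / (TP + FP) = 32 / 48 = 2/3.

2/3


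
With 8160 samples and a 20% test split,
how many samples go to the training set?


Test set = 8160 * 20% = 1632. Training set = 8160 - 1632 = 6528.

6528


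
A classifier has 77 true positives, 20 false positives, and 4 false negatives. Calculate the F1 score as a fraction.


Precision = 77/97 = 77/97. Recall = 77/81 = 77/81. F1 = 2*P*R/(P+R) = 77/89.

77/89


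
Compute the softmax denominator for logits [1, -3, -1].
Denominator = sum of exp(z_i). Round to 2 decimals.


Denom = e^1=2.7183 + e^-3=0.0498 + e^-1=0.3679. Sum = 3.1360, which rounds to 3.14.

3.14


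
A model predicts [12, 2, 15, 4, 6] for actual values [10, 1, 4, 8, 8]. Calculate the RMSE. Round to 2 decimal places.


MSE = 29.2000. RMSE = sqrt(29.2000) = 5.40.

5.40


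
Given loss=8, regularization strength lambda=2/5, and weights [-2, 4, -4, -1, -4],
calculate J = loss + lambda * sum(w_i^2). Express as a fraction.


L2 sq norm = sum(w^2) = 53. J = 8 + 2/5 * 53 = 146/5.

146/5


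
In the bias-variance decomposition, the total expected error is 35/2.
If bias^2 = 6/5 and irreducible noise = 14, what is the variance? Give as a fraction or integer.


Total error = bias^2 + variance + irreducible noise. So variance = 35/2 - 6/5 - 14 = 23/10.

23/10


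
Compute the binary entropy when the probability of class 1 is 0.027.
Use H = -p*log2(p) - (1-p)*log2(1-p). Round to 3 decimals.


H = -0.027*log2(0.027) - 0.973*log2(0.973) = 0.179.

0.179


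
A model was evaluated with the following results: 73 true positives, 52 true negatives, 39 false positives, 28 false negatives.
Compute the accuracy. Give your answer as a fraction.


Accuracy = (TP + TN) / (TP + TN + FP + FN) = (73 + 52) / 192 = 125/192.

125/192


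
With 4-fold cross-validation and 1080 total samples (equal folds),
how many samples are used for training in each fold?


Each validation fold has 1080/4 = 270 samples. Training set = 1080 - 270 = 810.

810


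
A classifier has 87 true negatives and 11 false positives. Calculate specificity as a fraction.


Specificity = TN / (TN + FP) = 87 / 98 = 87/98.

87/98


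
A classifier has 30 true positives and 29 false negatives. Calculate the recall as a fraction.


Recall = TP / (TP + FN) = 30 / 59 = 30/59.

30/59


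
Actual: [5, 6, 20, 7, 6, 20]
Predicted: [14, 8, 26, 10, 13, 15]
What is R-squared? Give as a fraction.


Mean(y) = 32/3. SS_res = 204. SS_tot = 790/3. R^2 = 1 - 204/(790/3) = 89/395.

89/395


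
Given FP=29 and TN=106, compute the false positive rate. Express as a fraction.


FPR = FP / (FP + TN) = 29 / 135 = 29/135.

29/135


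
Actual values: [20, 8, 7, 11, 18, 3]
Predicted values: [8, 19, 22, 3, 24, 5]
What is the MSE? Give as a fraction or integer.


MSE = (1/6) * ((20-8)^2=144 + (8-19)^2=121 + (7-22)^2=225 + (11-3)^2=64 + (18-24)^2=36 + (3-5)^2=4). Sum = 594. MSE = 99.

99


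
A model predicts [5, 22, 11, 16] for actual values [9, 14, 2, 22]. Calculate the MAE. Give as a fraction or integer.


MAE = (1/4) * (|9-5|=4 + |14-22|=8 + |2-11|=9 + |22-16|=6). Sum = 27. MAE = 27/4.

27/4


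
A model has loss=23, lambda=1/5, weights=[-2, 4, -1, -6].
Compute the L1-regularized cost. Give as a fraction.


L1 norm = sum(|w|) = 13. J = 23 + 1/5 * 13 = 128/5.

128/5


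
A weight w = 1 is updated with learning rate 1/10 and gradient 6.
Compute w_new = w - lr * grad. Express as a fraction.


w_new = 1 - 1/10 * 6 = 1 - 3/5 = 2/5.

2/5


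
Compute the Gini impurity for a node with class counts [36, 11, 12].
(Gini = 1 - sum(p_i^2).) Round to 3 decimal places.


Total = 59. Proportions: 36/59, 11/59, 12/59. sum(p_i^2) = 0.4484. Gini = 1 - 0.4484 = 0.5516, which rounds to 0.552.

0.552


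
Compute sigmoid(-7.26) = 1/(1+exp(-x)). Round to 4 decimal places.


sigma(-7.26) = 1/(1+e^(7.26)) = 1/(1+1422.256537) = 1/1423.256537 = 0.0007.

0.0007


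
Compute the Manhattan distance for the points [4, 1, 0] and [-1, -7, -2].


d = sum of absolute differences: |4--1|=5 + |1--7|=8 + |0--2|=2 = 15.

15


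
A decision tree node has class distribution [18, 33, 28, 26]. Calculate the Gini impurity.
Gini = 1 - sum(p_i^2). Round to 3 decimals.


Total = 105. Proportions: 18/105, 33/105, 28/105, 26/105. sum(p_i^2) = 0.2606. Gini = 1 - 0.2606 = 0.7394, which rounds to 0.739.

0.739


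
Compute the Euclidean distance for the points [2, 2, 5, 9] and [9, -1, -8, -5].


d = sqrt(sum of squared differences). (2-9)^2=49, (2--1)^2=9, (5--8)^2=169, (9--5)^2=196. Sum = 423.

sqrt(423)


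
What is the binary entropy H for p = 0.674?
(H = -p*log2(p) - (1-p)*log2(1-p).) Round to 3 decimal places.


H = -0.674*log2(0.674) - 0.326*log2(0.326) = 0.911.

0.911


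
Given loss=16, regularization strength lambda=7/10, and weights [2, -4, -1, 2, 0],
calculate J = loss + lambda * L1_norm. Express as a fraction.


L1 norm = sum(|w|) = 9. J = 16 + 7/10 * 9 = 223/10.

223/10


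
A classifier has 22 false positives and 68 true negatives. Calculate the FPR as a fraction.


FPR = FP / (FP + TN) = 22 / 90 = 11/45.

11/45


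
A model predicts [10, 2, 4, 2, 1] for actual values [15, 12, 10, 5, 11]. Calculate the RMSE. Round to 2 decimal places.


MSE = 54.0000. RMSE = sqrt(54.0000) = 7.35.

7.35


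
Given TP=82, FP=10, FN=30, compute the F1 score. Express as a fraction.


Precision = 82/92 = 41/46. Recall = 82/112 = 41/56. F1 = 2*P*R/(P+R) = 41/51.

41/51


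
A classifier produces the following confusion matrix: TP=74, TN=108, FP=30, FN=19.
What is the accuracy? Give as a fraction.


Accuracy = (TP + TN) / (TP + TN + FP + FN) = (74 + 108) / 231 = 26/33.

26/33


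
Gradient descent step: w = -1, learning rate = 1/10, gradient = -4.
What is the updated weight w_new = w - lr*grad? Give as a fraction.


w_new = -1 - 1/10 * -4 = -1 - -2/5 = -3/5.

-3/5


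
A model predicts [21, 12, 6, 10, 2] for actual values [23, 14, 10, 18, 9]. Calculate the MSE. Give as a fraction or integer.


MSE = (1/5) * ((23-21)^2=4 + (14-12)^2=4 + (10-6)^2=16 + (18-10)^2=64 + (9-2)^2=49). Sum = 137. MSE = 137/5.

137/5


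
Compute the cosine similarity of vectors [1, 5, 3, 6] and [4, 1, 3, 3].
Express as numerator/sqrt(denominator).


dot = 36. |a|^2 = 71, |b|^2 = 35. cos = 36/sqrt(2485).

36/sqrt(2485)


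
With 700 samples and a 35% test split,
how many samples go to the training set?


Test set = 700 * 35% = 245. Training set = 700 - 245 = 455.

455


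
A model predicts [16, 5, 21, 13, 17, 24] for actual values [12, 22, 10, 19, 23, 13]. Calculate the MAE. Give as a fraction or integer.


MAE = (1/6) * (|12-16|=4 + |22-5|=17 + |10-21|=11 + |19-13|=6 + |23-17|=6 + |13-24|=11). Sum = 55. MAE = 55/6.

55/6


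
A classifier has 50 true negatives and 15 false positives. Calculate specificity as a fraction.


Specificity = TN / (TN + FP) = 50 / 65 = 10/13.

10/13


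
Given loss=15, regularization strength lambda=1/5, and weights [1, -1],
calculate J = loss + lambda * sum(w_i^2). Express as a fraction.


L2 sq norm = sum(w^2) = 2. J = 15 + 1/5 * 2 = 77/5.

77/5


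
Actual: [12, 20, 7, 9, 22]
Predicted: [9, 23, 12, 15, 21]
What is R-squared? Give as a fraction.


Mean(y) = 14. SS_res = 80. SS_tot = 178. R^2 = 1 - 80/(178) = 49/89.

49/89


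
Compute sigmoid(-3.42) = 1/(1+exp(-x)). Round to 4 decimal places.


sigma(-3.42) = 1/(1+e^(3.42)) = 1/(1+30.569415) = 1/31.569415 = 0.0317.

0.0317


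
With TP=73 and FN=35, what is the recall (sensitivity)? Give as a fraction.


Recall = TP / (TP + FN) = 73 / 108 = 73/108.

73/108


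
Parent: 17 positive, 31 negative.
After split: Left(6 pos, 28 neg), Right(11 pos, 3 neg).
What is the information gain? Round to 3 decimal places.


H(parent) = 0.9377. H(left) = 0.6723, H(right) = 0.7496. Weighted = (34/48)*0.6723 + (14/48)*0.7496 = 0.6948. IG = 0.9377 - 0.6948 = 0.2429, which rounds to 0.243.

0.243


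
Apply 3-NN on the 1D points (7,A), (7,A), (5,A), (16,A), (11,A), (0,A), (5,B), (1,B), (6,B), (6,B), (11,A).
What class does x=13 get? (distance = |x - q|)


Distances: |7-13|=6, |7-13|=6, |5-13|=8, |16-13|=3, |11-13|=2, |0-13|=13, |5-13|=8, |1-13|=12, |6-13|=7, |6-13|=7, |11-13|=2. 3 nearest: (11,A), (11,A), (16,A). Counts: {'A': 3}. Majority class: A.

A


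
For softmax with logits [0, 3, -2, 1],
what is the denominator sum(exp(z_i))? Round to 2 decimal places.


Denom = e^0=1.0000 + e^3=20.0855 + e^-2=0.1353 + e^1=2.7183. Sum = 23.9391, which rounds to 23.94.

23.94


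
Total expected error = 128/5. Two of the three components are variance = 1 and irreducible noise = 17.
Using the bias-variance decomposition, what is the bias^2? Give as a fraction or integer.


Total error = bias^2 + variance + irreducible noise. So bias^2 = 128/5 - 1 - 17 = 38/5.

38/5


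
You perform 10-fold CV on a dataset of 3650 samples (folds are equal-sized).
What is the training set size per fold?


Each validation fold has 3650/10 = 365 samples. Training set = 3650 - 365 = 3285.

3285


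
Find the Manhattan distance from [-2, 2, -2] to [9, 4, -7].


d = sum of absolute differences: |-2-9|=11 + |2-4|=2 + |-2--7|=5 = 18.

18


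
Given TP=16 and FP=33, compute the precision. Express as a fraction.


Precision = TP / (TP + FP) = 16 / 49 = 16/49.

16/49


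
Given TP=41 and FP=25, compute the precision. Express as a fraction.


Precision = TP / (TP + FP) = 41 / 66 = 41/66.

41/66


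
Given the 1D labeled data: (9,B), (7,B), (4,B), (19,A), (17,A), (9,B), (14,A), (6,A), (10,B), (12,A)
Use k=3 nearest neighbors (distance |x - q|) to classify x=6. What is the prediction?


Distances: |9-6|=3, |7-6|=1, |4-6|=2, |19-6|=13, |17-6|=11, |9-6|=3, |14-6|=8, |6-6|=0, |10-6|=4, |12-6|=6. 3 nearest: (6,A), (7,B), (4,B). Counts: {'A': 1, 'B': 2}. Majority class: B.

B


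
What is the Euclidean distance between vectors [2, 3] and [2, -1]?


d = sqrt(sum of squared differences). (2-2)^2=0, (3--1)^2=16. Sum = 16.

4


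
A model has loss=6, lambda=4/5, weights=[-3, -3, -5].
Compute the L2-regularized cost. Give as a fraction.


L2 sq norm = sum(w^2) = 43. J = 6 + 4/5 * 43 = 202/5.

202/5


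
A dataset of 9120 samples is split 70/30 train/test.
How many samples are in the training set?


Test set = 9120 * 30% = 2736. Training set = 9120 - 2736 = 6384.

6384


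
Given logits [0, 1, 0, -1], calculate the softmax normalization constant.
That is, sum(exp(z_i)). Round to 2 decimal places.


Denom = e^0=1.0000 + e^1=2.7183 + e^0=1.0000 + e^-1=0.3679. Sum = 5.0862, which rounds to 5.09.

5.09


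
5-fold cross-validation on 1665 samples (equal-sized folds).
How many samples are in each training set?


Each validation fold has 1665/5 = 333 samples. Training set = 1665 - 333 = 1332.

1332


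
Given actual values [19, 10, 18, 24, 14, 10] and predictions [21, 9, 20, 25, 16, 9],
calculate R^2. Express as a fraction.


Mean(y) = 95/6. SS_res = 15. SS_tot = 917/6. R^2 = 1 - 15/(917/6) = 827/917.

827/917


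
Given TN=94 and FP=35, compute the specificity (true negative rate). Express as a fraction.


Specificity = TN / (TN + FP) = 94 / 129 = 94/129.

94/129


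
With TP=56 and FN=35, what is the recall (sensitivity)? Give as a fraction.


Recall = TP / (TP + FN) = 56 / 91 = 8/13.

8/13


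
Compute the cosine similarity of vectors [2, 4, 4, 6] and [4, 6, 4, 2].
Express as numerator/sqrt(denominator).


dot = 60. |a|^2 = 72, |b|^2 = 72. cos = 60/sqrt(5184).

60/sqrt(5184)


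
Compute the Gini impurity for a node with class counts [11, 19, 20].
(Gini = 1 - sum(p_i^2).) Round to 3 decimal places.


Total = 50. Proportions: 11/50, 19/50, 20/50. sum(p_i^2) = 0.3528. Gini = 1 - 0.3528 = 0.6472, which rounds to 0.647.

0.647


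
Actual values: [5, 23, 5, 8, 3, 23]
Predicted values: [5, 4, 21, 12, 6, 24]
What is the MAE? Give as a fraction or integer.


MAE = (1/6) * (|5-5|=0 + |23-4|=19 + |5-21|=16 + |8-12|=4 + |3-6|=3 + |23-24|=1). Sum = 43. MAE = 43/6.

43/6


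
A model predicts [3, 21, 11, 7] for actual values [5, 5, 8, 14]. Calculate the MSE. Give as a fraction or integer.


MSE = (1/4) * ((5-3)^2=4 + (5-21)^2=256 + (8-11)^2=9 + (14-7)^2=49). Sum = 318. MSE = 159/2.

159/2


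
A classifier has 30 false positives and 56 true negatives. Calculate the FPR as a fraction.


FPR = FP / (FP + TN) = 30 / 86 = 15/43.

15/43


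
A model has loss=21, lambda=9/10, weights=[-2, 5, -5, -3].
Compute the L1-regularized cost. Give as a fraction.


L1 norm = sum(|w|) = 15. J = 21 + 9/10 * 15 = 69/2.

69/2


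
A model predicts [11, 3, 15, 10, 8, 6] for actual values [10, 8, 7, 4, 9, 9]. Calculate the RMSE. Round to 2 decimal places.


MSE = 22.6667. RMSE = sqrt(22.6667) = 4.76.

4.76


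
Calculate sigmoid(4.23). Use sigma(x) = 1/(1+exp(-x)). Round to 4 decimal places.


sigma(4.23) = 1/(1+e^(-4.23)) = 1/(1+0.014552) = 1/1.014552 = 0.9857.

0.9857


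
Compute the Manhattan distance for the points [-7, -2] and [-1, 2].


d = sum of absolute differences: |-7--1|=6 + |-2-2|=4 = 10.

10


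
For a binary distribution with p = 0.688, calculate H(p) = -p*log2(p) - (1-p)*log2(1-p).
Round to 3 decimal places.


H = -0.688*log2(0.688) - 0.312*log2(0.312) = 0.895.

0.895


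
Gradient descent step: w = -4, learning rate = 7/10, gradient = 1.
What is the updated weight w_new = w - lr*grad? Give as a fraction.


w_new = -4 - 7/10 * 1 = -4 - 7/10 = -47/10.

-47/10


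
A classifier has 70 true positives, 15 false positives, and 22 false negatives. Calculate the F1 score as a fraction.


Precision = 70/85 = 14/17. Recall = 70/92 = 35/46. F1 = 2*P*R/(P+R) = 140/177.

140/177


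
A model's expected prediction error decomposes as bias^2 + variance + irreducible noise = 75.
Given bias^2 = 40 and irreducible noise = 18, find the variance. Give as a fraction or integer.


Total error = bias^2 + variance + irreducible noise. So variance = 75 - 40 - 18 = 17.

17


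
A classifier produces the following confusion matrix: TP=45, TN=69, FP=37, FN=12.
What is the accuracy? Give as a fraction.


Accuracy = (TP + TN) / (TP + TN + FP + FN) = (45 + 69) / 163 = 114/163.

114/163


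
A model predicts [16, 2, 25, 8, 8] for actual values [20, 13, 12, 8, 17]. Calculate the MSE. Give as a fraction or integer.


MSE = (1/5) * ((20-16)^2=16 + (13-2)^2=121 + (12-25)^2=169 + (8-8)^2=0 + (17-8)^2=81). Sum = 387. MSE = 387/5.

387/5


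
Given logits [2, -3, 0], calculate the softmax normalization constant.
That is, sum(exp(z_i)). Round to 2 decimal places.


Denom = e^2=7.3891 + e^-3=0.0498 + e^0=1.0000. Sum = 8.4389, which rounds to 8.44.

8.44


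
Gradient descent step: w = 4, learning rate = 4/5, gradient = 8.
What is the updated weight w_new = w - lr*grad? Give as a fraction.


w_new = 4 - 4/5 * 8 = 4 - 32/5 = -12/5.

-12/5


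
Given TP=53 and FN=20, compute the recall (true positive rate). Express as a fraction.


Recall = TP / (TP + FN) = 53 / 73 = 53/73.

53/73


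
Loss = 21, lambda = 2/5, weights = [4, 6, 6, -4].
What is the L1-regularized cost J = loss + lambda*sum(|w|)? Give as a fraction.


L1 norm = sum(|w|) = 20. J = 21 + 2/5 * 20 = 29.

29


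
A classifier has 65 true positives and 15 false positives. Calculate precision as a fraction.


Precision = TP / (TP + FP) = 65 / 80 = 13/16.

13/16


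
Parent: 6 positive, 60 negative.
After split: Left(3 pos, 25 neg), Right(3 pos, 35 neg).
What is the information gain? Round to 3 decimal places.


H(parent) = 0.4395. H(left) = 0.4912, H(right) = 0.3985. Weighted = (28/66)*0.4912 + (38/66)*0.3985 = 0.4378. IG = 0.4395 - 0.4378 = 0.0017, which rounds to 0.002.

0.002


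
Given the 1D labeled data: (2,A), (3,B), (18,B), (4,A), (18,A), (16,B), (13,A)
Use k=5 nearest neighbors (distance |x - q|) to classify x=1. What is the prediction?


Distances: |2-1|=1, |3-1|=2, |18-1|=17, |4-1|=3, |18-1|=17, |16-1|=15, |13-1|=12. 5 nearest: (2,A), (3,B), (4,A), (13,A), (16,B). Counts: {'A': 3, 'B': 2}. Majority class: A.

A


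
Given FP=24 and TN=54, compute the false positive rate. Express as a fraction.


FPR = FP / (FP + TN) = 24 / 78 = 4/13.

4/13


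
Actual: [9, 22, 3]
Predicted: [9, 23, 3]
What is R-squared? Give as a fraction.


Mean(y) = 34/3. SS_res = 1. SS_tot = 566/3. R^2 = 1 - 1/(566/3) = 563/566.

563/566


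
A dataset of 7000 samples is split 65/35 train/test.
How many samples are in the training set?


Test set = 7000 * 35% = 2450. Training set = 7000 - 2450 = 4550.

4550


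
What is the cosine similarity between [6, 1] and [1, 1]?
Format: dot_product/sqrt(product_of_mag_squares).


dot = 7. |a|^2 = 37, |b|^2 = 2. cos = 7/sqrt(74).

7/sqrt(74)


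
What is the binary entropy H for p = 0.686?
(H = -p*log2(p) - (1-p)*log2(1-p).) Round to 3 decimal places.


H = -0.686*log2(0.686) - 0.314*log2(0.314) = 0.898.

0.898
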